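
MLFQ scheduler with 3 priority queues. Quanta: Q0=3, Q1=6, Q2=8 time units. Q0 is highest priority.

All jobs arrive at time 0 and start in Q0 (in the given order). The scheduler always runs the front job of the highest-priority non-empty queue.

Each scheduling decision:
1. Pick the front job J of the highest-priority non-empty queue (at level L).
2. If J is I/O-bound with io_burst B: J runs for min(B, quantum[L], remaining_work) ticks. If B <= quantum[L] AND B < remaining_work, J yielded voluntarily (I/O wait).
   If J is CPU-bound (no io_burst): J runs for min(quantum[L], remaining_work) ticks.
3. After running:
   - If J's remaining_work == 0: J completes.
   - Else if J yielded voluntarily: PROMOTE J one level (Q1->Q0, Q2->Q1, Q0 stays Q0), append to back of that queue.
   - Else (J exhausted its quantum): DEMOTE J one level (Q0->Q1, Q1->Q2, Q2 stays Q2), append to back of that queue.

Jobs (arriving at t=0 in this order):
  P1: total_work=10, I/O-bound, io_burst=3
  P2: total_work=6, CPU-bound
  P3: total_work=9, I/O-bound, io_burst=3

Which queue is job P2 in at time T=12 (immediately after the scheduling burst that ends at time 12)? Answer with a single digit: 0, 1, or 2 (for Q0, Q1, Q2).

t=0-3: P1@Q0 runs 3, rem=7, I/O yield, promote→Q0. Q0=[P2,P3,P1] Q1=[] Q2=[]
t=3-6: P2@Q0 runs 3, rem=3, quantum used, demote→Q1. Q0=[P3,P1] Q1=[P2] Q2=[]
t=6-9: P3@Q0 runs 3, rem=6, I/O yield, promote→Q0. Q0=[P1,P3] Q1=[P2] Q2=[]
t=9-12: P1@Q0 runs 3, rem=4, I/O yield, promote→Q0. Q0=[P3,P1] Q1=[P2] Q2=[]
t=12-15: P3@Q0 runs 3, rem=3, I/O yield, promote→Q0. Q0=[P1,P3] Q1=[P2] Q2=[]
t=15-18: P1@Q0 runs 3, rem=1, I/O yield, promote→Q0. Q0=[P3,P1] Q1=[P2] Q2=[]
t=18-21: P3@Q0 runs 3, rem=0, completes. Q0=[P1] Q1=[P2] Q2=[]
t=21-22: P1@Q0 runs 1, rem=0, completes. Q0=[] Q1=[P2] Q2=[]
t=22-25: P2@Q1 runs 3, rem=0, completes. Q0=[] Q1=[] Q2=[]

Answer: 1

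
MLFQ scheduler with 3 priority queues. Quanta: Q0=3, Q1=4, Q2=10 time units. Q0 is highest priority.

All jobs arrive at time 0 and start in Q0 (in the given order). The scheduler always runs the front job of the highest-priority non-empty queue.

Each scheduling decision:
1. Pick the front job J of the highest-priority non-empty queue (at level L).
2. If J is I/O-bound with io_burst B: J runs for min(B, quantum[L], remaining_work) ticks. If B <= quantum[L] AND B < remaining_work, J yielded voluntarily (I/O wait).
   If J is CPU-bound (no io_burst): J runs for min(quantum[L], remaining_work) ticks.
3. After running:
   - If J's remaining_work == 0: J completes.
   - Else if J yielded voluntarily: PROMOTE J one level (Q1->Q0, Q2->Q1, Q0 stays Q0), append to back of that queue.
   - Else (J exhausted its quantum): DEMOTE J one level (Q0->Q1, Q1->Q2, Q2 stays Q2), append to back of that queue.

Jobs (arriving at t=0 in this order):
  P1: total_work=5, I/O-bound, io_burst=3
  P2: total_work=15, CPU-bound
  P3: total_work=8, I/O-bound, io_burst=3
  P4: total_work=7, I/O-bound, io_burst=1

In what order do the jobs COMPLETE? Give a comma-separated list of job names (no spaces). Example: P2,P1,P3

Answer: P1,P3,P4,P2

Derivation:
t=0-3: P1@Q0 runs 3, rem=2, I/O yield, promote→Q0. Q0=[P2,P3,P4,P1] Q1=[] Q2=[]
t=3-6: P2@Q0 runs 3, rem=12, quantum used, demote→Q1. Q0=[P3,P4,P1] Q1=[P2] Q2=[]
t=6-9: P3@Q0 runs 3, rem=5, I/O yield, promote→Q0. Q0=[P4,P1,P3] Q1=[P2] Q2=[]
t=9-10: P4@Q0 runs 1, rem=6, I/O yield, promote→Q0. Q0=[P1,P3,P4] Q1=[P2] Q2=[]
t=10-12: P1@Q0 runs 2, rem=0, completes. Q0=[P3,P4] Q1=[P2] Q2=[]
t=12-15: P3@Q0 runs 3, rem=2, I/O yield, promote→Q0. Q0=[P4,P3] Q1=[P2] Q2=[]
t=15-16: P4@Q0 runs 1, rem=5, I/O yield, promote→Q0. Q0=[P3,P4] Q1=[P2] Q2=[]
t=16-18: P3@Q0 runs 2, rem=0, completes. Q0=[P4] Q1=[P2] Q2=[]
t=18-19: P4@Q0 runs 1, rem=4, I/O yield, promote→Q0. Q0=[P4] Q1=[P2] Q2=[]
t=19-20: P4@Q0 runs 1, rem=3, I/O yield, promote→Q0. Q0=[P4] Q1=[P2] Q2=[]
t=20-21: P4@Q0 runs 1, rem=2, I/O yield, promote→Q0. Q0=[P4] Q1=[P2] Q2=[]
t=21-22: P4@Q0 runs 1, rem=1, I/O yield, promote→Q0. Q0=[P4] Q1=[P2] Q2=[]
t=22-23: P4@Q0 runs 1, rem=0, completes. Q0=[] Q1=[P2] Q2=[]
t=23-27: P2@Q1 runs 4, rem=8, quantum used, demote→Q2. Q0=[] Q1=[] Q2=[P2]
t=27-35: P2@Q2 runs 8, rem=0, completes. Q0=[] Q1=[] Q2=[]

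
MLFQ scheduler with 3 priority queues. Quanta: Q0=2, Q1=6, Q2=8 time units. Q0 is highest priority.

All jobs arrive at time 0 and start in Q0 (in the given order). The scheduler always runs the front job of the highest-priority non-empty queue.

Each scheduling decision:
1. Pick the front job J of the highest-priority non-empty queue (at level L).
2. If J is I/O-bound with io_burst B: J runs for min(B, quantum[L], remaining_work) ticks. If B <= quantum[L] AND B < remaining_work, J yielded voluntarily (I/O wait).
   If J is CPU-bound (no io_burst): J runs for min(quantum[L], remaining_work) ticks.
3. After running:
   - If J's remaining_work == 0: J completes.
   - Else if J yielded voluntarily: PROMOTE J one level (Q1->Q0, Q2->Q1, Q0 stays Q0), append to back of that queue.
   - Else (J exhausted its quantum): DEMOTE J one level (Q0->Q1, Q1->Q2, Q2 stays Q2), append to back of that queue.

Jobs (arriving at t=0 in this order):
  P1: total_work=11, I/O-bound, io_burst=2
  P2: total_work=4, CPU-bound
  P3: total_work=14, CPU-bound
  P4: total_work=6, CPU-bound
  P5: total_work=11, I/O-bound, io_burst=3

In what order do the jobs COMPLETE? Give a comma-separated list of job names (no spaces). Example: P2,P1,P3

t=0-2: P1@Q0 runs 2, rem=9, I/O yield, promote→Q0. Q0=[P2,P3,P4,P5,P1] Q1=[] Q2=[]
t=2-4: P2@Q0 runs 2, rem=2, quantum used, demote→Q1. Q0=[P3,P4,P5,P1] Q1=[P2] Q2=[]
t=4-6: P3@Q0 runs 2, rem=12, quantum used, demote→Q1. Q0=[P4,P5,P1] Q1=[P2,P3] Q2=[]
t=6-8: P4@Q0 runs 2, rem=4, quantum used, demote→Q1. Q0=[P5,P1] Q1=[P2,P3,P4] Q2=[]
t=8-10: P5@Q0 runs 2, rem=9, quantum used, demote→Q1. Q0=[P1] Q1=[P2,P3,P4,P5] Q2=[]
t=10-12: P1@Q0 runs 2, rem=7, I/O yield, promote→Q0. Q0=[P1] Q1=[P2,P3,P4,P5] Q2=[]
t=12-14: P1@Q0 runs 2, rem=5, I/O yield, promote→Q0. Q0=[P1] Q1=[P2,P3,P4,P5] Q2=[]
t=14-16: P1@Q0 runs 2, rem=3, I/O yield, promote→Q0. Q0=[P1] Q1=[P2,P3,P4,P5] Q2=[]
t=16-18: P1@Q0 runs 2, rem=1, I/O yield, promote→Q0. Q0=[P1] Q1=[P2,P3,P4,P5] Q2=[]
t=18-19: P1@Q0 runs 1, rem=0, completes. Q0=[] Q1=[P2,P3,P4,P5] Q2=[]
t=19-21: P2@Q1 runs 2, rem=0, completes. Q0=[] Q1=[P3,P4,P5] Q2=[]
t=21-27: P3@Q1 runs 6, rem=6, quantum used, demote→Q2. Q0=[] Q1=[P4,P5] Q2=[P3]
t=27-31: P4@Q1 runs 4, rem=0, completes. Q0=[] Q1=[P5] Q2=[P3]
t=31-34: P5@Q1 runs 3, rem=6, I/O yield, promote→Q0. Q0=[P5] Q1=[] Q2=[P3]
t=34-36: P5@Q0 runs 2, rem=4, quantum used, demote→Q1. Q0=[] Q1=[P5] Q2=[P3]
t=36-39: P5@Q1 runs 3, rem=1, I/O yield, promote→Q0. Q0=[P5] Q1=[] Q2=[P3]
t=39-40: P5@Q0 runs 1, rem=0, completes. Q0=[] Q1=[] Q2=[P3]
t=40-46: P3@Q2 runs 6, rem=0, completes. Q0=[] Q1=[] Q2=[]

Answer: P1,P2,P4,P5,P3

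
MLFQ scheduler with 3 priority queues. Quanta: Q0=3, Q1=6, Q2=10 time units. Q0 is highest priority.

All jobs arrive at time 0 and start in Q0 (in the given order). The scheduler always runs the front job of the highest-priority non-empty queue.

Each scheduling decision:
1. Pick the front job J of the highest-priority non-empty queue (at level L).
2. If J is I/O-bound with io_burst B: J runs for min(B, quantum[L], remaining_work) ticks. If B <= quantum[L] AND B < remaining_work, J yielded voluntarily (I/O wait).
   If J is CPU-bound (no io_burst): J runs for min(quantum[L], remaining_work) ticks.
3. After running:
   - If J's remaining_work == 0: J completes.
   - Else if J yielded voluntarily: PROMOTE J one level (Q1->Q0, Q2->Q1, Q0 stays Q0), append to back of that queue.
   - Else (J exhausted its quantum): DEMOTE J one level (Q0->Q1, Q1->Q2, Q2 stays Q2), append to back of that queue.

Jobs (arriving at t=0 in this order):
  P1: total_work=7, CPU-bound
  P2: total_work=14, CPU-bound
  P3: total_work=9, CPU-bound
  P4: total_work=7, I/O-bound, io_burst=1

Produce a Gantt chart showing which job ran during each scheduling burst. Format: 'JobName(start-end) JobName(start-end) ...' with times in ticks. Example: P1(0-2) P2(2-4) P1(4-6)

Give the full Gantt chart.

t=0-3: P1@Q0 runs 3, rem=4, quantum used, demote→Q1. Q0=[P2,P3,P4] Q1=[P1] Q2=[]
t=3-6: P2@Q0 runs 3, rem=11, quantum used, demote→Q1. Q0=[P3,P4] Q1=[P1,P2] Q2=[]
t=6-9: P3@Q0 runs 3, rem=6, quantum used, demote→Q1. Q0=[P4] Q1=[P1,P2,P3] Q2=[]
t=9-10: P4@Q0 runs 1, rem=6, I/O yield, promote→Q0. Q0=[P4] Q1=[P1,P2,P3] Q2=[]
t=10-11: P4@Q0 runs 1, rem=5, I/O yield, promote→Q0. Q0=[P4] Q1=[P1,P2,P3] Q2=[]
t=11-12: P4@Q0 runs 1, rem=4, I/O yield, promote→Q0. Q0=[P4] Q1=[P1,P2,P3] Q2=[]
t=12-13: P4@Q0 runs 1, rem=3, I/O yield, promote→Q0. Q0=[P4] Q1=[P1,P2,P3] Q2=[]
t=13-14: P4@Q0 runs 1, rem=2, I/O yield, promote→Q0. Q0=[P4] Q1=[P1,P2,P3] Q2=[]
t=14-15: P4@Q0 runs 1, rem=1, I/O yield, promote→Q0. Q0=[P4] Q1=[P1,P2,P3] Q2=[]
t=15-16: P4@Q0 runs 1, rem=0, completes. Q0=[] Q1=[P1,P2,P3] Q2=[]
t=16-20: P1@Q1 runs 4, rem=0, completes. Q0=[] Q1=[P2,P3] Q2=[]
t=20-26: P2@Q1 runs 6, rem=5, quantum used, demote→Q2. Q0=[] Q1=[P3] Q2=[P2]
t=26-32: P3@Q1 runs 6, rem=0, completes. Q0=[] Q1=[] Q2=[P2]
t=32-37: P2@Q2 runs 5, rem=0, completes. Q0=[] Q1=[] Q2=[]

Answer: P1(0-3) P2(3-6) P3(6-9) P4(9-10) P4(10-11) P4(11-12) P4(12-13) P4(13-14) P4(14-15) P4(15-16) P1(16-20) P2(20-26) P3(26-32) P2(32-37)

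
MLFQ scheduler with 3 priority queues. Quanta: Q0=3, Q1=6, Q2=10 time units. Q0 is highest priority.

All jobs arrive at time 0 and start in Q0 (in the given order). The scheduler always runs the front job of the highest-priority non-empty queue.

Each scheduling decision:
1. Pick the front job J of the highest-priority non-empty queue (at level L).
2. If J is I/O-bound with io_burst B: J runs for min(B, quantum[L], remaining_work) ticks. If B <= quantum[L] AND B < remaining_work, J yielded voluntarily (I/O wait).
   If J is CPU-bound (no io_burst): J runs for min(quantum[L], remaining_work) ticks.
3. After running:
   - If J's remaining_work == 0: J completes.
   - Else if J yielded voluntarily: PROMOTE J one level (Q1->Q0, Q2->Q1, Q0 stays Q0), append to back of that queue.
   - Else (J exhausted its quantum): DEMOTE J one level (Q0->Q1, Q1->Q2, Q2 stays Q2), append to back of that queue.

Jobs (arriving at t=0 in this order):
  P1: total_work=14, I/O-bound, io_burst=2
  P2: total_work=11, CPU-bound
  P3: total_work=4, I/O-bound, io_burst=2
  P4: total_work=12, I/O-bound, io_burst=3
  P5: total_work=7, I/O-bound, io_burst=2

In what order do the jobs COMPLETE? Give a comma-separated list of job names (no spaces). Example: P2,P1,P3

t=0-2: P1@Q0 runs 2, rem=12, I/O yield, promote→Q0. Q0=[P2,P3,P4,P5,P1] Q1=[] Q2=[]
t=2-5: P2@Q0 runs 3, rem=8, quantum used, demote→Q1. Q0=[P3,P4,P5,P1] Q1=[P2] Q2=[]
t=5-7: P3@Q0 runs 2, rem=2, I/O yield, promote→Q0. Q0=[P4,P5,P1,P3] Q1=[P2] Q2=[]
t=7-10: P4@Q0 runs 3, rem=9, I/O yield, promote→Q0. Q0=[P5,P1,P3,P4] Q1=[P2] Q2=[]
t=10-12: P5@Q0 runs 2, rem=5, I/O yield, promote→Q0. Q0=[P1,P3,P4,P5] Q1=[P2] Q2=[]
t=12-14: P1@Q0 runs 2, rem=10, I/O yield, promote→Q0. Q0=[P3,P4,P5,P1] Q1=[P2] Q2=[]
t=14-16: P3@Q0 runs 2, rem=0, completes. Q0=[P4,P5,P1] Q1=[P2] Q2=[]
t=16-19: P4@Q0 runs 3, rem=6, I/O yield, promote→Q0. Q0=[P5,P1,P4] Q1=[P2] Q2=[]
t=19-21: P5@Q0 runs 2, rem=3, I/O yield, promote→Q0. Q0=[P1,P4,P5] Q1=[P2] Q2=[]
t=21-23: P1@Q0 runs 2, rem=8, I/O yield, promote→Q0. Q0=[P4,P5,P1] Q1=[P2] Q2=[]
t=23-26: P4@Q0 runs 3, rem=3, I/O yield, promote→Q0. Q0=[P5,P1,P4] Q1=[P2] Q2=[]
t=26-28: P5@Q0 runs 2, rem=1, I/O yield, promote→Q0. Q0=[P1,P4,P5] Q1=[P2] Q2=[]
t=28-30: P1@Q0 runs 2, rem=6, I/O yield, promote→Q0. Q0=[P4,P5,P1] Q1=[P2] Q2=[]
t=30-33: P4@Q0 runs 3, rem=0, completes. Q0=[P5,P1] Q1=[P2] Q2=[]
t=33-34: P5@Q0 runs 1, rem=0, completes. Q0=[P1] Q1=[P2] Q2=[]
t=34-36: P1@Q0 runs 2, rem=4, I/O yield, promote→Q0. Q0=[P1] Q1=[P2] Q2=[]
t=36-38: P1@Q0 runs 2, rem=2, I/O yield, promote→Q0. Q0=[P1] Q1=[P2] Q2=[]
t=38-40: P1@Q0 runs 2, rem=0, completes. Q0=[] Q1=[P2] Q2=[]
t=40-46: P2@Q1 runs 6, rem=2, quantum used, demote→Q2. Q0=[] Q1=[] Q2=[P2]
t=46-48: P2@Q2 runs 2, rem=0, completes. Q0=[] Q1=[] Q2=[]

Answer: P3,P4,P5,P1,P2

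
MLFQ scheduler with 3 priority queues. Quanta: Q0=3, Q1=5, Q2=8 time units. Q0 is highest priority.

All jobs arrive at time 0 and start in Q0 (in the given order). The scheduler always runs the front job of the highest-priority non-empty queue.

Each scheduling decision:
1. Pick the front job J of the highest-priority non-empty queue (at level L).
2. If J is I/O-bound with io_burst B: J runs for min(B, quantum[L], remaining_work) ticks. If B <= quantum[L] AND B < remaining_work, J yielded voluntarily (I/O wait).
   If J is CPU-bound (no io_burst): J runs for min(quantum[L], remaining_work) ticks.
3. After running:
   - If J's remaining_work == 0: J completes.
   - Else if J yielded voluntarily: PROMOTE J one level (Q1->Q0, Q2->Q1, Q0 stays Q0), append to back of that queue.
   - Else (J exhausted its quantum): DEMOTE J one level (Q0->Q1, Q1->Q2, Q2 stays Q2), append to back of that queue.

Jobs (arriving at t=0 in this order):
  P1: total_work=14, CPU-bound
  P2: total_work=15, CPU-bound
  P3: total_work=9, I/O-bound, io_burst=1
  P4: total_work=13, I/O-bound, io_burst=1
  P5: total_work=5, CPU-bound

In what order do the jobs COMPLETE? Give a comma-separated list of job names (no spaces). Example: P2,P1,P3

Answer: P3,P4,P5,P1,P2

Derivation:
t=0-3: P1@Q0 runs 3, rem=11, quantum used, demote→Q1. Q0=[P2,P3,P4,P5] Q1=[P1] Q2=[]
t=3-6: P2@Q0 runs 3, rem=12, quantum used, demote→Q1. Q0=[P3,P4,P5] Q1=[P1,P2] Q2=[]
t=6-7: P3@Q0 runs 1, rem=8, I/O yield, promote→Q0. Q0=[P4,P5,P3] Q1=[P1,P2] Q2=[]
t=7-8: P4@Q0 runs 1, rem=12, I/O yield, promote→Q0. Q0=[P5,P3,P4] Q1=[P1,P2] Q2=[]
t=8-11: P5@Q0 runs 3, rem=2, quantum used, demote→Q1. Q0=[P3,P4] Q1=[P1,P2,P5] Q2=[]
t=11-12: P3@Q0 runs 1, rem=7, I/O yield, promote→Q0. Q0=[P4,P3] Q1=[P1,P2,P5] Q2=[]
t=12-13: P4@Q0 runs 1, rem=11, I/O yield, promote→Q0. Q0=[P3,P4] Q1=[P1,P2,P5] Q2=[]
t=13-14: P3@Q0 runs 1, rem=6, I/O yield, promote→Q0. Q0=[P4,P3] Q1=[P1,P2,P5] Q2=[]
t=14-15: P4@Q0 runs 1, rem=10, I/O yield, promote→Q0. Q0=[P3,P4] Q1=[P1,P2,P5] Q2=[]
t=15-16: P3@Q0 runs 1, rem=5, I/O yield, promote→Q0. Q0=[P4,P3] Q1=[P1,P2,P5] Q2=[]
t=16-17: P4@Q0 runs 1, rem=9, I/O yield, promote→Q0. Q0=[P3,P4] Q1=[P1,P2,P5] Q2=[]
t=17-18: P3@Q0 runs 1, rem=4, I/O yield, promote→Q0. Q0=[P4,P3] Q1=[P1,P2,P5] Q2=[]
t=18-19: P4@Q0 runs 1, rem=8, I/O yield, promote→Q0. Q0=[P3,P4] Q1=[P1,P2,P5] Q2=[]
t=19-20: P3@Q0 runs 1, rem=3, I/O yield, promote→Q0. Q0=[P4,P3] Q1=[P1,P2,P5] Q2=[]
t=20-21: P4@Q0 runs 1, rem=7, I/O yield, promote→Q0. Q0=[P3,P4] Q1=[P1,P2,P5] Q2=[]
t=21-22: P3@Q0 runs 1, rem=2, I/O yield, promote→Q0. Q0=[P4,P3] Q1=[P1,P2,P5] Q2=[]
t=22-23: P4@Q0 runs 1, rem=6, I/O yield, promote→Q0. Q0=[P3,P4] Q1=[P1,P2,P5] Q2=[]
t=23-24: P3@Q0 runs 1, rem=1, I/O yield, promote→Q0. Q0=[P4,P3] Q1=[P1,P2,P5] Q2=[]
t=24-25: P4@Q0 runs 1, rem=5, I/O yield, promote→Q0. Q0=[P3,P4] Q1=[P1,P2,P5] Q2=[]
t=25-26: P3@Q0 runs 1, rem=0, completes. Q0=[P4] Q1=[P1,P2,P5] Q2=[]
t=26-27: P4@Q0 runs 1, rem=4, I/O yield, promote→Q0. Q0=[P4] Q1=[P1,P2,P5] Q2=[]
t=27-28: P4@Q0 runs 1, rem=3, I/O yield, promote→Q0. Q0=[P4] Q1=[P1,P2,P5] Q2=[]
t=28-29: P4@Q0 runs 1, rem=2, I/O yield, promote→Q0. Q0=[P4] Q1=[P1,P2,P5] Q2=[]
t=29-30: P4@Q0 runs 1, rem=1, I/O yield, promote→Q0. Q0=[P4] Q1=[P1,P2,P5] Q2=[]
t=30-31: P4@Q0 runs 1, rem=0, completes. Q0=[] Q1=[P1,P2,P5] Q2=[]
t=31-36: P1@Q1 runs 5, rem=6, quantum used, demote→Q2. Q0=[] Q1=[P2,P5] Q2=[P1]
t=36-41: P2@Q1 runs 5, rem=7, quantum used, demote→Q2. Q0=[] Q1=[P5] Q2=[P1,P2]
t=41-43: P5@Q1 runs 2, rem=0, completes. Q0=[] Q1=[] Q2=[P1,P2]
t=43-49: P1@Q2 runs 6, rem=0, completes. Q0=[] Q1=[] Q2=[P2]
t=49-56: P2@Q2 runs 7, rem=0, completes. Q0=[] Q1=[] Q2=[]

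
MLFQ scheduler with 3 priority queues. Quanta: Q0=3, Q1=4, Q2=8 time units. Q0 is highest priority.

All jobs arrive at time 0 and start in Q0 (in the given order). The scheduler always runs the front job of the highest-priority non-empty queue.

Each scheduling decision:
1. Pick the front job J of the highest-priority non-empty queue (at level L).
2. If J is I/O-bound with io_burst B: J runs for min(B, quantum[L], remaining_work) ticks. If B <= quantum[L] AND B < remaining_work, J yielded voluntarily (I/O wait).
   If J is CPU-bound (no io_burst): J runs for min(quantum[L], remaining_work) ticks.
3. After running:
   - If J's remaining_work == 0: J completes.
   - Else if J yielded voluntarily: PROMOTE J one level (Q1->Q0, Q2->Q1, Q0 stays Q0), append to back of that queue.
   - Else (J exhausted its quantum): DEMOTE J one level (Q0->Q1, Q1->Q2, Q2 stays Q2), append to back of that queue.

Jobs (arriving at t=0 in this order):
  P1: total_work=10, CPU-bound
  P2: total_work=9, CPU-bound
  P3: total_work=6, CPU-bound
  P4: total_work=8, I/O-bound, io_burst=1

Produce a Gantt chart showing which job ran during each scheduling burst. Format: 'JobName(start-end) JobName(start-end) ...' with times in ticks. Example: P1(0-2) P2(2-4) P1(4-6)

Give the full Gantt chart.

t=0-3: P1@Q0 runs 3, rem=7, quantum used, demote→Q1. Q0=[P2,P3,P4] Q1=[P1] Q2=[]
t=3-6: P2@Q0 runs 3, rem=6, quantum used, demote→Q1. Q0=[P3,P4] Q1=[P1,P2] Q2=[]
t=6-9: P3@Q0 runs 3, rem=3, quantum used, demote→Q1. Q0=[P4] Q1=[P1,P2,P3] Q2=[]
t=9-10: P4@Q0 runs 1, rem=7, I/O yield, promote→Q0. Q0=[P4] Q1=[P1,P2,P3] Q2=[]
t=10-11: P4@Q0 runs 1, rem=6, I/O yield, promote→Q0. Q0=[P4] Q1=[P1,P2,P3] Q2=[]
t=11-12: P4@Q0 runs 1, rem=5, I/O yield, promote→Q0. Q0=[P4] Q1=[P1,P2,P3] Q2=[]
t=12-13: P4@Q0 runs 1, rem=4, I/O yield, promote→Q0. Q0=[P4] Q1=[P1,P2,P3] Q2=[]
t=13-14: P4@Q0 runs 1, rem=3, I/O yield, promote→Q0. Q0=[P4] Q1=[P1,P2,P3] Q2=[]
t=14-15: P4@Q0 runs 1, rem=2, I/O yield, promote→Q0. Q0=[P4] Q1=[P1,P2,P3] Q2=[]
t=15-16: P4@Q0 runs 1, rem=1, I/O yield, promote→Q0. Q0=[P4] Q1=[P1,P2,P3] Q2=[]
t=16-17: P4@Q0 runs 1, rem=0, completes. Q0=[] Q1=[P1,P2,P3] Q2=[]
t=17-21: P1@Q1 runs 4, rem=3, quantum used, demote→Q2. Q0=[] Q1=[P2,P3] Q2=[P1]
t=21-25: P2@Q1 runs 4, rem=2, quantum used, demote→Q2. Q0=[] Q1=[P3] Q2=[P1,P2]
t=25-28: P3@Q1 runs 3, rem=0, completes. Q0=[] Q1=[] Q2=[P1,P2]
t=28-31: P1@Q2 runs 3, rem=0, completes. Q0=[] Q1=[] Q2=[P2]
t=31-33: P2@Q2 runs 2, rem=0, completes. Q0=[] Q1=[] Q2=[]

Answer: P1(0-3) P2(3-6) P3(6-9) P4(9-10) P4(10-11) P4(11-12) P4(12-13) P4(13-14) P4(14-15) P4(15-16) P4(16-17) P1(17-21) P2(21-25) P3(25-28) P1(28-31) P2(31-33)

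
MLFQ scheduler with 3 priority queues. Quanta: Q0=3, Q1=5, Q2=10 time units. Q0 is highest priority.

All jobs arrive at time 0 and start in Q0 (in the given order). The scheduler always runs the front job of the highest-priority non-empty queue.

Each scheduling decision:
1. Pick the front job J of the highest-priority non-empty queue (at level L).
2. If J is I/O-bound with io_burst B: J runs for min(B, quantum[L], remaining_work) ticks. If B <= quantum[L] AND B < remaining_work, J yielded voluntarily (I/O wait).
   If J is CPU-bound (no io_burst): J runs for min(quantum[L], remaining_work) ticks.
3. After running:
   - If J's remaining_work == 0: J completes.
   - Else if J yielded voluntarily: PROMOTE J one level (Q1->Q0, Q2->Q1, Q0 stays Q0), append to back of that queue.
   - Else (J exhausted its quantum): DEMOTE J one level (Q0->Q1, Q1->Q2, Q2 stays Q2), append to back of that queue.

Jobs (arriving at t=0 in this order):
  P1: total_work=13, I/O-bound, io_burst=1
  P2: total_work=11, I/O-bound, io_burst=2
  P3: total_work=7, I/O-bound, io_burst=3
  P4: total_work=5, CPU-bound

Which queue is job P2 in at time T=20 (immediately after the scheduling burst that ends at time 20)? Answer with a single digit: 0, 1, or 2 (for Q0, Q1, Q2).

Answer: 0

Derivation:
t=0-1: P1@Q0 runs 1, rem=12, I/O yield, promote→Q0. Q0=[P2,P3,P4,P1] Q1=[] Q2=[]
t=1-3: P2@Q0 runs 2, rem=9, I/O yield, promote→Q0. Q0=[P3,P4,P1,P2] Q1=[] Q2=[]
t=3-6: P3@Q0 runs 3, rem=4, I/O yield, promote→Q0. Q0=[P4,P1,P2,P3] Q1=[] Q2=[]
t=6-9: P4@Q0 runs 3, rem=2, quantum used, demote→Q1. Q0=[P1,P2,P3] Q1=[P4] Q2=[]
t=9-10: P1@Q0 runs 1, rem=11, I/O yield, promote→Q0. Q0=[P2,P3,P1] Q1=[P4] Q2=[]
t=10-12: P2@Q0 runs 2, rem=7, I/O yield, promote→Q0. Q0=[P3,P1,P2] Q1=[P4] Q2=[]
t=12-15: P3@Q0 runs 3, rem=1, I/O yield, promote→Q0. Q0=[P1,P2,P3] Q1=[P4] Q2=[]
t=15-16: P1@Q0 runs 1, rem=10, I/O yield, promote→Q0. Q0=[P2,P3,P1] Q1=[P4] Q2=[]
t=16-18: P2@Q0 runs 2, rem=5, I/O yield, promote→Q0. Q0=[P3,P1,P2] Q1=[P4] Q2=[]
t=18-19: P3@Q0 runs 1, rem=0, completes. Q0=[P1,P2] Q1=[P4] Q2=[]
t=19-20: P1@Q0 runs 1, rem=9, I/O yield, promote→Q0. Q0=[P2,P1] Q1=[P4] Q2=[]
t=20-22: P2@Q0 runs 2, rem=3, I/O yield, promote→Q0. Q0=[P1,P2] Q1=[P4] Q2=[]
t=22-23: P1@Q0 runs 1, rem=8, I/O yield, promote→Q0. Q0=[P2,P1] Q1=[P4] Q2=[]
t=23-25: P2@Q0 runs 2, rem=1, I/O yield, promote→Q0. Q0=[P1,P2] Q1=[P4] Q2=[]
t=25-26: P1@Q0 runs 1, rem=7, I/O yield, promote→Q0. Q0=[P2,P1] Q1=[P4] Q2=[]
t=26-27: P2@Q0 runs 1, rem=0, completes. Q0=[P1] Q1=[P4] Q2=[]
t=27-28: P1@Q0 runs 1, rem=6, I/O yield, promote→Q0. Q0=[P1] Q1=[P4] Q2=[]
t=28-29: P1@Q0 runs 1, rem=5, I/O yield, promote→Q0. Q0=[P1] Q1=[P4] Q2=[]
t=29-30: P1@Q0 runs 1, rem=4, I/O yield, promote→Q0. Q0=[P1] Q1=[P4] Q2=[]
t=30-31: P1@Q0 runs 1, rem=3, I/O yield, promote→Q0. Q0=[P1] Q1=[P4] Q2=[]
t=31-32: P1@Q0 runs 1, rem=2, I/O yield, promote→Q0. Q0=[P1] Q1=[P4] Q2=[]
t=32-33: P1@Q0 runs 1, rem=1, I/O yield, promote→Q0. Q0=[P1] Q1=[P4] Q2=[]
t=33-34: P1@Q0 runs 1, rem=0, completes. Q0=[] Q1=[P4] Q2=[]
t=34-36: P4@Q1 runs 2, rem=0, completes. Q0=[] Q1=[] Q2=[]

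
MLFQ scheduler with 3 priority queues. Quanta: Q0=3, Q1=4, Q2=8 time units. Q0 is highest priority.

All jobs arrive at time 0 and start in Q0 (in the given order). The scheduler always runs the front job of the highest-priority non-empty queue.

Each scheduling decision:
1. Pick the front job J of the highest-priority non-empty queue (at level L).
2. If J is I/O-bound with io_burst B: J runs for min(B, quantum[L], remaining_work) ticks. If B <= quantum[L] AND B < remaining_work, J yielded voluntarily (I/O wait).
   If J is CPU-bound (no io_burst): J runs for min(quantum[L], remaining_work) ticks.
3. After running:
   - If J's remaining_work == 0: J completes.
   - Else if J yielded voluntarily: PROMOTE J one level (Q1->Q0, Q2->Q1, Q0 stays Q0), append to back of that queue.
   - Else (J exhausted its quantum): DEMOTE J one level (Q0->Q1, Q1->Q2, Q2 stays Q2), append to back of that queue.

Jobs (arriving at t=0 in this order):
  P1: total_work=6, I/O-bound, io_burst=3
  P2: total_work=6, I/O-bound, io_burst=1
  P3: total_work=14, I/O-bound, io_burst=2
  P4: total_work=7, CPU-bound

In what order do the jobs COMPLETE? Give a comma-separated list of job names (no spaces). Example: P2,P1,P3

Answer: P1,P2,P3,P4

Derivation:
t=0-3: P1@Q0 runs 3, rem=3, I/O yield, promote→Q0. Q0=[P2,P3,P4,P1] Q1=[] Q2=[]
t=3-4: P2@Q0 runs 1, rem=5, I/O yield, promote→Q0. Q0=[P3,P4,P1,P2] Q1=[] Q2=[]
t=4-6: P3@Q0 runs 2, rem=12, I/O yield, promote→Q0. Q0=[P4,P1,P2,P3] Q1=[] Q2=[]
t=6-9: P4@Q0 runs 3, rem=4, quantum used, demote→Q1. Q0=[P1,P2,P3] Q1=[P4] Q2=[]
t=9-12: P1@Q0 runs 3, rem=0, completes. Q0=[P2,P3] Q1=[P4] Q2=[]
t=12-13: P2@Q0 runs 1, rem=4, I/O yield, promote→Q0. Q0=[P3,P2] Q1=[P4] Q2=[]
t=13-15: P3@Q0 runs 2, rem=10, I/O yield, promote→Q0. Q0=[P2,P3] Q1=[P4] Q2=[]
t=15-16: P2@Q0 runs 1, rem=3, I/O yield, promote→Q0. Q0=[P3,P2] Q1=[P4] Q2=[]
t=16-18: P3@Q0 runs 2, rem=8, I/O yield, promote→Q0. Q0=[P2,P3] Q1=[P4] Q2=[]
t=18-19: P2@Q0 runs 1, rem=2, I/O yield, promote→Q0. Q0=[P3,P2] Q1=[P4] Q2=[]
t=19-21: P3@Q0 runs 2, rem=6, I/O yield, promote→Q0. Q0=[P2,P3] Q1=[P4] Q2=[]
t=21-22: P2@Q0 runs 1, rem=1, I/O yield, promote→Q0. Q0=[P3,P2] Q1=[P4] Q2=[]
t=22-24: P3@Q0 runs 2, rem=4, I/O yield, promote→Q0. Q0=[P2,P3] Q1=[P4] Q2=[]
t=24-25: P2@Q0 runs 1, rem=0, completes. Q0=[P3] Q1=[P4] Q2=[]
t=25-27: P3@Q0 runs 2, rem=2, I/O yield, promote→Q0. Q0=[P3] Q1=[P4] Q2=[]
t=27-29: P3@Q0 runs 2, rem=0, completes. Q0=[] Q1=[P4] Q2=[]
t=29-33: P4@Q1 runs 4, rem=0, completes. Q0=[] Q1=[] Q2=[]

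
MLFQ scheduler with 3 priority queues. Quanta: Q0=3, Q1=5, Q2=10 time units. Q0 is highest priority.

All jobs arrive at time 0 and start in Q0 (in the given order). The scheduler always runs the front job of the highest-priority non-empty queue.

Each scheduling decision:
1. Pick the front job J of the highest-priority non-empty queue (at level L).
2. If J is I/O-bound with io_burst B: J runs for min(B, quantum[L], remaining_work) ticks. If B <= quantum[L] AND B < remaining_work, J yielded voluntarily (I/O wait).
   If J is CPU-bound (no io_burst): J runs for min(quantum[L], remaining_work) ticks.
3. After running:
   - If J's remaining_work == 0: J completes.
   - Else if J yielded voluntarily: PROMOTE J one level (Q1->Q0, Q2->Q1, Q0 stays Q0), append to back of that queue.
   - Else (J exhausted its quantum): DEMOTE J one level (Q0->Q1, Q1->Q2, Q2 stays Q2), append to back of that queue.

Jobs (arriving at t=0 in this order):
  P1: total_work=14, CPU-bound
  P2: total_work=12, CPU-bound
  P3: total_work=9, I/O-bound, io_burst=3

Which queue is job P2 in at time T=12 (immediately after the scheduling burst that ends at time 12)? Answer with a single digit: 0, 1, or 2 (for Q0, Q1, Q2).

Answer: 1

Derivation:
t=0-3: P1@Q0 runs 3, rem=11, quantum used, demote→Q1. Q0=[P2,P3] Q1=[P1] Q2=[]
t=3-6: P2@Q0 runs 3, rem=9, quantum used, demote→Q1. Q0=[P3] Q1=[P1,P2] Q2=[]
t=6-9: P3@Q0 runs 3, rem=6, I/O yield, promote→Q0. Q0=[P3] Q1=[P1,P2] Q2=[]
t=9-12: P3@Q0 runs 3, rem=3, I/O yield, promote→Q0. Q0=[P3] Q1=[P1,P2] Q2=[]
t=12-15: P3@Q0 runs 3, rem=0, completes. Q0=[] Q1=[P1,P2] Q2=[]
t=15-20: P1@Q1 runs 5, rem=6, quantum used, demote→Q2. Q0=[] Q1=[P2] Q2=[P1]
t=20-25: P2@Q1 runs 5, rem=4, quantum used, demote→Q2. Q0=[] Q1=[] Q2=[P1,P2]
t=25-31: P1@Q2 runs 6, rem=0, completes. Q0=[] Q1=[] Q2=[P2]
t=31-35: P2@Q2 runs 4, rem=0, completes. Q0=[] Q1=[] Q2=[]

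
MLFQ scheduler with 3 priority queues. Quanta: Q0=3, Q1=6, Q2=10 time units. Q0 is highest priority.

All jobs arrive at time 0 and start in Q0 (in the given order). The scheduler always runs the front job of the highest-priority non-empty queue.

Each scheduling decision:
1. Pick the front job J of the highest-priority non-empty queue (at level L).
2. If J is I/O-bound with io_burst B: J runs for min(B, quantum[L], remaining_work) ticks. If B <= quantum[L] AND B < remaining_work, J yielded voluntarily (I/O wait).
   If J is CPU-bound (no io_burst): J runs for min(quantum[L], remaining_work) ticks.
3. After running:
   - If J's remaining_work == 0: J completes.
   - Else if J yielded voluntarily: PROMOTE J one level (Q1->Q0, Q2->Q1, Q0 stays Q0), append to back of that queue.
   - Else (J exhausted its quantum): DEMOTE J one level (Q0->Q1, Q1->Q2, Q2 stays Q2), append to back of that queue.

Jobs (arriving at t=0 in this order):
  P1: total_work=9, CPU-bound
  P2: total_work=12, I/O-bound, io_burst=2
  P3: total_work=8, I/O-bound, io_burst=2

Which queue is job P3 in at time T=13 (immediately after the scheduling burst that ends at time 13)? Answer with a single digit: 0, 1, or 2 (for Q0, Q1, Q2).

Answer: 0

Derivation:
t=0-3: P1@Q0 runs 3, rem=6, quantum used, demote→Q1. Q0=[P2,P3] Q1=[P1] Q2=[]
t=3-5: P2@Q0 runs 2, rem=10, I/O yield, promote→Q0. Q0=[P3,P2] Q1=[P1] Q2=[]
t=5-7: P3@Q0 runs 2, rem=6, I/O yield, promote→Q0. Q0=[P2,P3] Q1=[P1] Q2=[]
t=7-9: P2@Q0 runs 2, rem=8, I/O yield, promote→Q0. Q0=[P3,P2] Q1=[P1] Q2=[]
t=9-11: P3@Q0 runs 2, rem=4, I/O yield, promote→Q0. Q0=[P2,P3] Q1=[P1] Q2=[]
t=11-13: P2@Q0 runs 2, rem=6, I/O yield, promote→Q0. Q0=[P3,P2] Q1=[P1] Q2=[]
t=13-15: P3@Q0 runs 2, rem=2, I/O yield, promote→Q0. Q0=[P2,P3] Q1=[P1] Q2=[]
t=15-17: P2@Q0 runs 2, rem=4, I/O yield, promote→Q0. Q0=[P3,P2] Q1=[P1] Q2=[]
t=17-19: P3@Q0 runs 2, rem=0, completes. Q0=[P2] Q1=[P1] Q2=[]
t=19-21: P2@Q0 runs 2, rem=2, I/O yield, promote→Q0. Q0=[P2] Q1=[P1] Q2=[]
t=21-23: P2@Q0 runs 2, rem=0, completes. Q0=[] Q1=[P1] Q2=[]
t=23-29: P1@Q1 runs 6, rem=0, completes. Q0=[] Q1=[] Q2=[]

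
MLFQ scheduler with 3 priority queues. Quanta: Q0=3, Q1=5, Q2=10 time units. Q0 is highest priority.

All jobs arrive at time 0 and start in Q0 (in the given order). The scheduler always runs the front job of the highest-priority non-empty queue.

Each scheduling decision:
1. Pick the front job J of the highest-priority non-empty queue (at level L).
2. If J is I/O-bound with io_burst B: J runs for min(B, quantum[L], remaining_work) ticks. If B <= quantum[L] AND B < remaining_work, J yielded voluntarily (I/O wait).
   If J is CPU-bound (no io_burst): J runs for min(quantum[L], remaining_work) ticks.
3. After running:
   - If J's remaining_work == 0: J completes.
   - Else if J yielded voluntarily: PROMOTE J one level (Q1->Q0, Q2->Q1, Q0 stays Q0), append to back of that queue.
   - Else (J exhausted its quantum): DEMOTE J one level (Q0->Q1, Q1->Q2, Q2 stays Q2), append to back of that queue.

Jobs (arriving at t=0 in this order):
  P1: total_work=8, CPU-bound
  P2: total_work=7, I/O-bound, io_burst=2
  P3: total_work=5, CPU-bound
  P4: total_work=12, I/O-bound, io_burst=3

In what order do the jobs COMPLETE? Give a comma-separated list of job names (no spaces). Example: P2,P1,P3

t=0-3: P1@Q0 runs 3, rem=5, quantum used, demote→Q1. Q0=[P2,P3,P4] Q1=[P1] Q2=[]
t=3-5: P2@Q0 runs 2, rem=5, I/O yield, promote→Q0. Q0=[P3,P4,P2] Q1=[P1] Q2=[]
t=5-8: P3@Q0 runs 3, rem=2, quantum used, demote→Q1. Q0=[P4,P2] Q1=[P1,P3] Q2=[]
t=8-11: P4@Q0 runs 3, rem=9, I/O yield, promote→Q0. Q0=[P2,P4] Q1=[P1,P3] Q2=[]
t=11-13: P2@Q0 runs 2, rem=3, I/O yield, promote→Q0. Q0=[P4,P2] Q1=[P1,P3] Q2=[]
t=13-16: P4@Q0 runs 3, rem=6, I/O yield, promote→Q0. Q0=[P2,P4] Q1=[P1,P3] Q2=[]
t=16-18: P2@Q0 runs 2, rem=1, I/O yield, promote→Q0. Q0=[P4,P2] Q1=[P1,P3] Q2=[]
t=18-21: P4@Q0 runs 3, rem=3, I/O yield, promote→Q0. Q0=[P2,P4] Q1=[P1,P3] Q2=[]
t=21-22: P2@Q0 runs 1, rem=0, completes. Q0=[P4] Q1=[P1,P3] Q2=[]
t=22-25: P4@Q0 runs 3, rem=0, completes. Q0=[] Q1=[P1,P3] Q2=[]
t=25-30: P1@Q1 runs 5, rem=0, completes. Q0=[] Q1=[P3] Q2=[]
t=30-32: P3@Q1 runs 2, rem=0, completes. Q0=[] Q1=[] Q2=[]

Answer: P2,P4,P1,P3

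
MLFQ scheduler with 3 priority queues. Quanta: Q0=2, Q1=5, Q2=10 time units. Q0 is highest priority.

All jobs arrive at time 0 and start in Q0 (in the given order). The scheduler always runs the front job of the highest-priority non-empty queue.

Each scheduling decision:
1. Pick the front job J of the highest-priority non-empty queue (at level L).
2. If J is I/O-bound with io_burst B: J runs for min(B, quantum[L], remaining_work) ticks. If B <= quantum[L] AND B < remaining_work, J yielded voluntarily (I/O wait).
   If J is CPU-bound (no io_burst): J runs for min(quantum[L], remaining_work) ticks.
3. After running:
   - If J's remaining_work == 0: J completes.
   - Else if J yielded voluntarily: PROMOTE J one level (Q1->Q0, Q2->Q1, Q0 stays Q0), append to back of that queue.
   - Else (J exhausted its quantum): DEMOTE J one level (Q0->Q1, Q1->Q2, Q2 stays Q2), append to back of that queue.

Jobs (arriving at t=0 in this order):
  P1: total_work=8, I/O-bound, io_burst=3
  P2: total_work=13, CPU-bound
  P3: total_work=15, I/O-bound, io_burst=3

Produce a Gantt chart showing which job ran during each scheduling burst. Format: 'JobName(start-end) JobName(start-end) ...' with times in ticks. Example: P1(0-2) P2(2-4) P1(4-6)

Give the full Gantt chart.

t=0-2: P1@Q0 runs 2, rem=6, quantum used, demote→Q1. Q0=[P2,P3] Q1=[P1] Q2=[]
t=2-4: P2@Q0 runs 2, rem=11, quantum used, demote→Q1. Q0=[P3] Q1=[P1,P2] Q2=[]
t=4-6: P3@Q0 runs 2, rem=13, quantum used, demote→Q1. Q0=[] Q1=[P1,P2,P3] Q2=[]
t=6-9: P1@Q1 runs 3, rem=3, I/O yield, promote→Q0. Q0=[P1] Q1=[P2,P3] Q2=[]
t=9-11: P1@Q0 runs 2, rem=1, quantum used, demote→Q1. Q0=[] Q1=[P2,P3,P1] Q2=[]
t=11-16: P2@Q1 runs 5, rem=6, quantum used, demote→Q2. Q0=[] Q1=[P3,P1] Q2=[P2]
t=16-19: P3@Q1 runs 3, rem=10, I/O yield, promote→Q0. Q0=[P3] Q1=[P1] Q2=[P2]
t=19-21: P3@Q0 runs 2, rem=8, quantum used, demote→Q1. Q0=[] Q1=[P1,P3] Q2=[P2]
t=21-22: P1@Q1 runs 1, rem=0, completes. Q0=[] Q1=[P3] Q2=[P2]
t=22-25: P3@Q1 runs 3, rem=5, I/O yield, promote→Q0. Q0=[P3] Q1=[] Q2=[P2]
t=25-27: P3@Q0 runs 2, rem=3, quantum used, demote→Q1. Q0=[] Q1=[P3] Q2=[P2]
t=27-30: P3@Q1 runs 3, rem=0, completes. Q0=[] Q1=[] Q2=[P2]
t=30-36: P2@Q2 runs 6, rem=0, completes. Q0=[] Q1=[] Q2=[]

Answer: P1(0-2) P2(2-4) P3(4-6) P1(6-9) P1(9-11) P2(11-16) P3(16-19) P3(19-21) P1(21-22) P3(22-25) P3(25-27) P3(27-30) P2(30-36)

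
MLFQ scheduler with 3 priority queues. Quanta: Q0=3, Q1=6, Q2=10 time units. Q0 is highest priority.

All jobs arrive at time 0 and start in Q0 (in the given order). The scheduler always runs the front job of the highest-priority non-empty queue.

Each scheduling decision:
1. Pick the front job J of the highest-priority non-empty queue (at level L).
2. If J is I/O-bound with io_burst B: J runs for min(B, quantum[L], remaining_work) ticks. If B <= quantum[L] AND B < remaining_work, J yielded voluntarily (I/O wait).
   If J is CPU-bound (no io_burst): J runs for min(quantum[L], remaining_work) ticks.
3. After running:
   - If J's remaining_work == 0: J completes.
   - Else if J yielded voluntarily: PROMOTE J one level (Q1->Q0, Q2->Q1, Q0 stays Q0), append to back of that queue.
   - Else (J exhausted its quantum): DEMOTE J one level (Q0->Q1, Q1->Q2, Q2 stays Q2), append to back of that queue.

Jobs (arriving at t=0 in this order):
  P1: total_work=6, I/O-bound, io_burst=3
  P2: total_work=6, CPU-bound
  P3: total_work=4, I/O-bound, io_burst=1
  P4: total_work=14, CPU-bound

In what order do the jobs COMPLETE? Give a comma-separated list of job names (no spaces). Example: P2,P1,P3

t=0-3: P1@Q0 runs 3, rem=3, I/O yield, promote→Q0. Q0=[P2,P3,P4,P1] Q1=[] Q2=[]
t=3-6: P2@Q0 runs 3, rem=3, quantum used, demote→Q1. Q0=[P3,P4,P1] Q1=[P2] Q2=[]
t=6-7: P3@Q0 runs 1, rem=3, I/O yield, promote→Q0. Q0=[P4,P1,P3] Q1=[P2] Q2=[]
t=7-10: P4@Q0 runs 3, rem=11, quantum used, demote→Q1. Q0=[P1,P3] Q1=[P2,P4] Q2=[]
t=10-13: P1@Q0 runs 3, rem=0, completes. Q0=[P3] Q1=[P2,P4] Q2=[]
t=13-14: P3@Q0 runs 1, rem=2, I/O yield, promote→Q0. Q0=[P3] Q1=[P2,P4] Q2=[]
t=14-15: P3@Q0 runs 1, rem=1, I/O yield, promote→Q0. Q0=[P3] Q1=[P2,P4] Q2=[]
t=15-16: P3@Q0 runs 1, rem=0, completes. Q0=[] Q1=[P2,P4] Q2=[]
t=16-19: P2@Q1 runs 3, rem=0, completes. Q0=[] Q1=[P4] Q2=[]
t=19-25: P4@Q1 runs 6, rem=5, quantum used, demote→Q2. Q0=[] Q1=[] Q2=[P4]
t=25-30: P4@Q2 runs 5, rem=0, completes. Q0=[] Q1=[] Q2=[]

Answer: P1,P3,P2,P4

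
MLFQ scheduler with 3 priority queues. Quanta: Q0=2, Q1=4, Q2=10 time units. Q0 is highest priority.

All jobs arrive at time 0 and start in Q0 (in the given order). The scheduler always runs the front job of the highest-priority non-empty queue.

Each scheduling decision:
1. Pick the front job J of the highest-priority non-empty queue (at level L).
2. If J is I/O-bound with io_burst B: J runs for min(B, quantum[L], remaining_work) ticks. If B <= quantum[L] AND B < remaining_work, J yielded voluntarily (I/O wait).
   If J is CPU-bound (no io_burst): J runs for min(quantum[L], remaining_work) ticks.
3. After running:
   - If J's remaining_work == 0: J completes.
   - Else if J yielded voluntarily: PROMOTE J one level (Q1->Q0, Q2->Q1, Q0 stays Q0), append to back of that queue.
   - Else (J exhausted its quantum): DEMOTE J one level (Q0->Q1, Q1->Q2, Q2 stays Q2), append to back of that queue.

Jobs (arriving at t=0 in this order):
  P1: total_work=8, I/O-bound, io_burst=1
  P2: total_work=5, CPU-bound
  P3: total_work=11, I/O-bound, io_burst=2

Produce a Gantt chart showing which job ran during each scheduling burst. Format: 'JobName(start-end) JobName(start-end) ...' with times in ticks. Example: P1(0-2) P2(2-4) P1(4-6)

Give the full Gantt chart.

Answer: P1(0-1) P2(1-3) P3(3-5) P1(5-6) P3(6-8) P1(8-9) P3(9-11) P1(11-12) P3(12-14) P1(14-15) P3(15-17) P1(17-18) P3(18-19) P1(19-20) P1(20-21) P2(21-24)

Derivation:
t=0-1: P1@Q0 runs 1, rem=7, I/O yield, promote→Q0. Q0=[P2,P3,P1] Q1=[] Q2=[]
t=1-3: P2@Q0 runs 2, rem=3, quantum used, demote→Q1. Q0=[P3,P1] Q1=[P2] Q2=[]
t=3-5: P3@Q0 runs 2, rem=9, I/O yield, promote→Q0. Q0=[P1,P3] Q1=[P2] Q2=[]
t=5-6: P1@Q0 runs 1, rem=6, I/O yield, promote→Q0. Q0=[P3,P1] Q1=[P2] Q2=[]
t=6-8: P3@Q0 runs 2, rem=7, I/O yield, promote→Q0. Q0=[P1,P3] Q1=[P2] Q2=[]
t=8-9: P1@Q0 runs 1, rem=5, I/O yield, promote→Q0. Q0=[P3,P1] Q1=[P2] Q2=[]
t=9-11: P3@Q0 runs 2, rem=5, I/O yield, promote→Q0. Q0=[P1,P3] Q1=[P2] Q2=[]
t=11-12: P1@Q0 runs 1, rem=4, I/O yield, promote→Q0. Q0=[P3,P1] Q1=[P2] Q2=[]
t=12-14: P3@Q0 runs 2, rem=3, I/O yield, promote→Q0. Q0=[P1,P3] Q1=[P2] Q2=[]
t=14-15: P1@Q0 runs 1, rem=3, I/O yield, promote→Q0. Q0=[P3,P1] Q1=[P2] Q2=[]
t=15-17: P3@Q0 runs 2, rem=1, I/O yield, promote→Q0. Q0=[P1,P3] Q1=[P2] Q2=[]
t=17-18: P1@Q0 runs 1, rem=2, I/O yield, promote→Q0. Q0=[P3,P1] Q1=[P2] Q2=[]
t=18-19: P3@Q0 runs 1, rem=0, completes. Q0=[P1] Q1=[P2] Q2=[]
t=19-20: P1@Q0 runs 1, rem=1, I/O yield, promote→Q0. Q0=[P1] Q1=[P2] Q2=[]
t=20-21: P1@Q0 runs 1, rem=0, completes. Q0=[] Q1=[P2] Q2=[]
t=21-24: P2@Q1 runs 3, rem=0, completes. Q0=[] Q1=[] Q2=[]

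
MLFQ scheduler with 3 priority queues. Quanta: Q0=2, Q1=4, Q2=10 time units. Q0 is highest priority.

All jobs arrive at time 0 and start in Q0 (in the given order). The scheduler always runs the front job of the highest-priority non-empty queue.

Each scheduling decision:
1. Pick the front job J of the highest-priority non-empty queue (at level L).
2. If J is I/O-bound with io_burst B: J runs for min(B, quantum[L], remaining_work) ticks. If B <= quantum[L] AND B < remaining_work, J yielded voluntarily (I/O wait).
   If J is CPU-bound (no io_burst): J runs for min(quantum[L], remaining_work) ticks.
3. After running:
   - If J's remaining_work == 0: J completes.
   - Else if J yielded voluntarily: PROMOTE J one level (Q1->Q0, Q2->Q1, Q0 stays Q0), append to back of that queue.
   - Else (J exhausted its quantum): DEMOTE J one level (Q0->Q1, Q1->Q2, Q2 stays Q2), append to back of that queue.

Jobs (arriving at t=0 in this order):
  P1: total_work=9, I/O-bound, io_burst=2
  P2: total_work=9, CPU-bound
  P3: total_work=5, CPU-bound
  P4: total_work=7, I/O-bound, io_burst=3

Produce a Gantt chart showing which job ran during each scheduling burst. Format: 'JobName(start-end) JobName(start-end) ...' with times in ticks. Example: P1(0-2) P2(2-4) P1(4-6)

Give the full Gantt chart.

Answer: P1(0-2) P2(2-4) P3(4-6) P4(6-8) P1(8-10) P1(10-12) P1(12-14) P1(14-15) P2(15-19) P3(19-22) P4(22-25) P4(25-27) P2(27-30)

Derivation:
t=0-2: P1@Q0 runs 2, rem=7, I/O yield, promote→Q0. Q0=[P2,P3,P4,P1] Q1=[] Q2=[]
t=2-4: P2@Q0 runs 2, rem=7, quantum used, demote→Q1. Q0=[P3,P4,P1] Q1=[P2] Q2=[]
t=4-6: P3@Q0 runs 2, rem=3, quantum used, demote→Q1. Q0=[P4,P1] Q1=[P2,P3] Q2=[]
t=6-8: P4@Q0 runs 2, rem=5, quantum used, demote→Q1. Q0=[P1] Q1=[P2,P3,P4] Q2=[]
t=8-10: P1@Q0 runs 2, rem=5, I/O yield, promote→Q0. Q0=[P1] Q1=[P2,P3,P4] Q2=[]
t=10-12: P1@Q0 runs 2, rem=3, I/O yield, promote→Q0. Q0=[P1] Q1=[P2,P3,P4] Q2=[]
t=12-14: P1@Q0 runs 2, rem=1, I/O yield, promote→Q0. Q0=[P1] Q1=[P2,P3,P4] Q2=[]
t=14-15: P1@Q0 runs 1, rem=0, completes. Q0=[] Q1=[P2,P3,P4] Q2=[]
t=15-19: P2@Q1 runs 4, rem=3, quantum used, demote→Q2. Q0=[] Q1=[P3,P4] Q2=[P2]
t=19-22: P3@Q1 runs 3, rem=0, completes. Q0=[] Q1=[P4] Q2=[P2]
t=22-25: P4@Q1 runs 3, rem=2, I/O yield, promote→Q0. Q0=[P4] Q1=[] Q2=[P2]
t=25-27: P4@Q0 runs 2, rem=0, completes. Q0=[] Q1=[] Q2=[P2]
t=27-30: P2@Q2 runs 3, rem=0, completes. Q0=[] Q1=[] Q2=[]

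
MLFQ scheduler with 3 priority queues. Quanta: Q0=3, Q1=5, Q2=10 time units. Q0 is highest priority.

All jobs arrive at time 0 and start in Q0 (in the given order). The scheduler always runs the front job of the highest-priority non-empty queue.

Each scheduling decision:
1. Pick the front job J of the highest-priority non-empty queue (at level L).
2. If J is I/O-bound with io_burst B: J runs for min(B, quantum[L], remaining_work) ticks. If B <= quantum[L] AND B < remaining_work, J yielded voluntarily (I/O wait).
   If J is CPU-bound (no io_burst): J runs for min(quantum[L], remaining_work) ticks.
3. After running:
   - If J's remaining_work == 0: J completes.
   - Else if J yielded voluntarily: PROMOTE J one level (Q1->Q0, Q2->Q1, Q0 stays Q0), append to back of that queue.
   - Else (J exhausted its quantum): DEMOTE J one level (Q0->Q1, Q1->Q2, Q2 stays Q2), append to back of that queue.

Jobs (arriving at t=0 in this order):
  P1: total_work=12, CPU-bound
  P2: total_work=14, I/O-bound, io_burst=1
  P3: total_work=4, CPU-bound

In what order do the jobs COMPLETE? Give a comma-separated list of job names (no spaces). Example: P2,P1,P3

Answer: P2,P3,P1

Derivation:
t=0-3: P1@Q0 runs 3, rem=9, quantum used, demote→Q1. Q0=[P2,P3] Q1=[P1] Q2=[]
t=3-4: P2@Q0 runs 1, rem=13, I/O yield, promote→Q0. Q0=[P3,P2] Q1=[P1] Q2=[]
t=4-7: P3@Q0 runs 3, rem=1, quantum used, demote→Q1. Q0=[P2] Q1=[P1,P3] Q2=[]
t=7-8: P2@Q0 runs 1, rem=12, I/O yield, promote→Q0. Q0=[P2] Q1=[P1,P3] Q2=[]
t=8-9: P2@Q0 runs 1, rem=11, I/O yield, promote→Q0. Q0=[P2] Q1=[P1,P3] Q2=[]
t=9-10: P2@Q0 runs 1, rem=10, I/O yield, promote→Q0. Q0=[P2] Q1=[P1,P3] Q2=[]
t=10-11: P2@Q0 runs 1, rem=9, I/O yield, promote→Q0. Q0=[P2] Q1=[P1,P3] Q2=[]
t=11-12: P2@Q0 runs 1, rem=8, I/O yield, promote→Q0. Q0=[P2] Q1=[P1,P3] Q2=[]
t=12-13: P2@Q0 runs 1, rem=7, I/O yield, promote→Q0. Q0=[P2] Q1=[P1,P3] Q2=[]
t=13-14: P2@Q0 runs 1, rem=6, I/O yield, promote→Q0. Q0=[P2] Q1=[P1,P3] Q2=[]
t=14-15: P2@Q0 runs 1, rem=5, I/O yield, promote→Q0. Q0=[P2] Q1=[P1,P3] Q2=[]
t=15-16: P2@Q0 runs 1, rem=4, I/O yield, promote→Q0. Q0=[P2] Q1=[P1,P3] Q2=[]
t=16-17: P2@Q0 runs 1, rem=3, I/O yield, promote→Q0. Q0=[P2] Q1=[P1,P3] Q2=[]
t=17-18: P2@Q0 runs 1, rem=2, I/O yield, promote→Q0. Q0=[P2] Q1=[P1,P3] Q2=[]
t=18-19: P2@Q0 runs 1, rem=1, I/O yield, promote→Q0. Q0=[P2] Q1=[P1,P3] Q2=[]
t=19-20: P2@Q0 runs 1, rem=0, completes. Q0=[] Q1=[P1,P3] Q2=[]
t=20-25: P1@Q1 runs 5, rem=4, quantum used, demote→Q2. Q0=[] Q1=[P3] Q2=[P1]
t=25-26: P3@Q1 runs 1, rem=0, completes. Q0=[] Q1=[] Q2=[P1]
t=26-30: P1@Q2 runs 4, rem=0, completes. Q0=[] Q1=[] Q2=[]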